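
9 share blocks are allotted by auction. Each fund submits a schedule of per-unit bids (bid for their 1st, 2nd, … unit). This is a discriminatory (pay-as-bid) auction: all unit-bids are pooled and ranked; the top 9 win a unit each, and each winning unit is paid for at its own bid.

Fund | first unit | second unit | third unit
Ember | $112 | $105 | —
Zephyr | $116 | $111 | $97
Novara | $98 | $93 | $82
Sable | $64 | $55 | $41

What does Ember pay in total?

Ember pays $217

Pooled unit-bids ranked (top 9): 116 (Zephyr-1), 112 (Ember-1), 111 (Zephyr-2), 105 (Ember-2), 98 (Novara-1), 97 (Zephyr-3), 93 (Novara-2), 82 (Novara-3), 64 (Sable-1)
Next rejected bid: $55 (not a price — pay-as-bid).
Ember's winning unit-bids: 112 + 105 = $217.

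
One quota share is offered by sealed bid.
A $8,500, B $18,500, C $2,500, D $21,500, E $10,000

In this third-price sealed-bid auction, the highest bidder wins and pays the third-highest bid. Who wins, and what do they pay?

D pays $10,000

Sorting bids: 21,500 (D) > 18,500 (B) > 10,000 (E) > 8,500 (A) > 2,500 (C)
D wins; payment is bid #3 in the ranking = $10,000.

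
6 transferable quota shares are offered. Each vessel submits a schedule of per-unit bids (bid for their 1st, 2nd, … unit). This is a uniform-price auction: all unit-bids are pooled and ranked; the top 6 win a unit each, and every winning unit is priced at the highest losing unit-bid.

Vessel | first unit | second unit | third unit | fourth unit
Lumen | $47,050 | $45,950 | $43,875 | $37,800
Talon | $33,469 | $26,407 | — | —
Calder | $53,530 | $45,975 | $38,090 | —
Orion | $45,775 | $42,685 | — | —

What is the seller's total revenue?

Total revenue: $256,110

Pooled unit-bids ranked (top 6): 53,530 (Calder-1), 47,050 (Lumen-1), 45,975 (Calder-2), 45,950 (Lumen-2), 45,775 (Orion-1), 43,875 (Lumen-3)
The (k+1)-th unit-bid is $42,685.
Allocation: Calder 2, Lumen 3, Orion 1. Every unit priced at $42,685.
Revenue = 6 × 42,685 = $256,110.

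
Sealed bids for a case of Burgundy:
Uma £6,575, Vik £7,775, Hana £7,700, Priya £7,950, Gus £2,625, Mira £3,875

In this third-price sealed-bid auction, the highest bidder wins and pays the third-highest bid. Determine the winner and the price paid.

Sorting bids: 7,950 (Priya) > 7,775 (Vik) > 7,700 (Hana) > 6,575 (Uma) > 3,875 (Mira) > 2,625 (Gus)
Priya is highest; pays the third-highest bid, £7,700.

Priya pays £7,700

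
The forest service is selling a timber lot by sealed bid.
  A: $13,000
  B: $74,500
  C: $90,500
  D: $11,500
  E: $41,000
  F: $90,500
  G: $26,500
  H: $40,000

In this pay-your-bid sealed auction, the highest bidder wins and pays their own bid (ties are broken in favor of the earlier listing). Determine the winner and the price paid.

Pay-your-bid sealed auction: the highest bidder wins and pays their own bid.
Bids in order: 90,500 (C) > 90,500 (F) > 74,500 (B) > 41,000 (E) > 40,000 (H) > 26,500 (G) > …
C and F tie at $90,500; tie-break gives it to C.
C is highest → pays own bid, $90,500.

C pays $90,500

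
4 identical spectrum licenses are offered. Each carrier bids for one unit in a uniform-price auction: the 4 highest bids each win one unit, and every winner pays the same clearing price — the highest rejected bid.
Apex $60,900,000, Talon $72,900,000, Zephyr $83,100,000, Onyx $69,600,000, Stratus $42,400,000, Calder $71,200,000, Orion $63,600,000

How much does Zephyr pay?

Zephyr pays $63,600,000

Bids ranked high→low: 83,100,000 (Zephyr), 72,900,000 (Talon), 71,200,000 (Calder), 69,600,000 (Onyx), 63,600,000 (Orion), 60,900,000 (Apex), …
Winners (4 units): Zephyr, Talon, Calder, Onyx.
Highest unsuccessful bid: $63,600,000 → clearing price.
Zephyr wins → pays $63,600,000.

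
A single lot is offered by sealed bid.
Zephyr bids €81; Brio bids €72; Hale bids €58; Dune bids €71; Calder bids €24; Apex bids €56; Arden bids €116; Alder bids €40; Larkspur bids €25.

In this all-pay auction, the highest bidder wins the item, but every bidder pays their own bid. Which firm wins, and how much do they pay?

Rule: the highest bidder wins the item, but every bidder pays their own bid.
Bids in order: 116 (Arden) > 81 (Zephyr) > 72 (Brio) > 71 (Dune) > 58 (Hale) > 56 (Apex) > …
Arden is highest and takes the item; every bidder forfeits their bid.

Arden pays €116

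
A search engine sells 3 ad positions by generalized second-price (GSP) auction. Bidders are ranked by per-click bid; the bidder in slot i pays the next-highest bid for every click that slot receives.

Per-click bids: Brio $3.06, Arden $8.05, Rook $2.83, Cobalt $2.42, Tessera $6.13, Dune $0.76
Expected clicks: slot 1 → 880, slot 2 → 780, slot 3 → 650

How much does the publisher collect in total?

Sorting advertisers: $8.05 (Arden) > $6.13 (Tessera) > $3.06 (Brio) > $2.83 (Rook) > …
Slot 1: Arden pays $6.13 × 880 = $5394.40
Slot 2: Tessera pays $3.06 × 780 = $2386.80
Slot 3: Brio pays $2.83 × 650 = $1839.50
Total = $9620.70

Total revenue: $9620.70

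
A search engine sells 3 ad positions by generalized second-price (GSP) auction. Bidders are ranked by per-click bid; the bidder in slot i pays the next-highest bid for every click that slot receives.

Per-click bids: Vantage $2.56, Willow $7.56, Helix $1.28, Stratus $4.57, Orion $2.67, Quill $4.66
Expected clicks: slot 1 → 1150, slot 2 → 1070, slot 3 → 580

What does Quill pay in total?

Quill pays $4889.90

Sorting advertisers: $7.56 (Willow) > $4.66 (Quill) > $4.57 (Stratus) > $2.67 (Orion) > …
Quill holds slot 2 → pays next bid $4.57 × 1070 clicks = $4889.90.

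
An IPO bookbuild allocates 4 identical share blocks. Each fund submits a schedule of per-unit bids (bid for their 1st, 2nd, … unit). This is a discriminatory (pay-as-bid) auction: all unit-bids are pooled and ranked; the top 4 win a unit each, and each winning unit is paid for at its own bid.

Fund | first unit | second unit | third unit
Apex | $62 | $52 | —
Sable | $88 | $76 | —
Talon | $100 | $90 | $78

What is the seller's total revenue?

Total revenue: $356

All unit-bids, highest first — top 4: 100 (Talon-1), 90 (Talon-2), 88 (Sable-1), 78 (Talon-3)
Next rejected bid: $76 (not a price — pay-as-bid).
Each winning unit pays its own bid.
Revenue = 100 + 90 + 88 + 78 = $356.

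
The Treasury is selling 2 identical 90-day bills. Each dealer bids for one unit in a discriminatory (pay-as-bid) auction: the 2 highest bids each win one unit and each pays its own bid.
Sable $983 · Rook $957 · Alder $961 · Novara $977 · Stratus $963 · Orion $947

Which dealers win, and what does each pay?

Sable $983, Novara $977

Sorting: 983 (Sable), 977 (Novara), 963 (Stratus), 961 (Alder), …
The 2 highest are Sable, Novara.
Each winner pays its own bid: Sable $983, Novara $977.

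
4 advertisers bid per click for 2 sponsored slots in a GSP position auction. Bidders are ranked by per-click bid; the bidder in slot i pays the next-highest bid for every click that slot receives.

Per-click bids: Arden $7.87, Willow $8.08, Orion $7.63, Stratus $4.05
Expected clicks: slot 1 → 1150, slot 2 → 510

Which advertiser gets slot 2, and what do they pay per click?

Arden; $7.63 per click

Per-click bids in order: $8.08 (Willow) > $7.87 (Arden) > $7.63 (Orion) > …
Slot 2 goes to the second-ranked bidder, Arden, who pays the next bid down: $7.63/click.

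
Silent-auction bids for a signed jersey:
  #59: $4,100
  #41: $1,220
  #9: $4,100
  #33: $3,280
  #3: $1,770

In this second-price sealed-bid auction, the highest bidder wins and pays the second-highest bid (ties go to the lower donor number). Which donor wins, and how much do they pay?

Second-price sealed-bid auction: the highest bidder wins and pays the second-highest bid.
Bids in order: 4,100 (#9) > 4,100 (#59) > 3,280 (#33) > 1,770 (#3) > 1,220 (#41)
Tie at $4,100 → #9 wins by tie-break.
#9 is highest; pays the second-highest bid, $4,100.

#9 pays $4,100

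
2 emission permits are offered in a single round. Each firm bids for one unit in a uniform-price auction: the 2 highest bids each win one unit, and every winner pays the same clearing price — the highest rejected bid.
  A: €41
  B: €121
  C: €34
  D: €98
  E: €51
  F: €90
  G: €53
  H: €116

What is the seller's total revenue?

Sorting: 121 (B), 116 (H), 98 (D), 90 (F), …
Winners (2 units): B, H.
Clearing price = highest rejected bid = €98.
Total revenue = 2 × €98 = €196.

Total revenue: €196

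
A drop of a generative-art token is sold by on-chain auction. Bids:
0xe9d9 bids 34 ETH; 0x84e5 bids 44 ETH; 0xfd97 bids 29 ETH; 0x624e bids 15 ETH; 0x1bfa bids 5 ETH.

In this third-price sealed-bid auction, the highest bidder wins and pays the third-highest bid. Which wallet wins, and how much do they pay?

0x84e5 pays 29 ETH

Rule: the highest bidder wins and pays the third-highest bid.
Bids in order: 44 (0x84e5) > 34 (0xe9d9) > 29 (0xfd97) > 15 (0x624e) > 5 (0x1bfa)
0x84e5 wins; payment is bid #3 in the ranking = 29 ETH.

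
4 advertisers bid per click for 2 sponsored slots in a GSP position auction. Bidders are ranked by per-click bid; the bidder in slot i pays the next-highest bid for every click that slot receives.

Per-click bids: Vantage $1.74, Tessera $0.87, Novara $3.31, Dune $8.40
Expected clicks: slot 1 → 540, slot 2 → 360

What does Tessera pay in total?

Tessera pays $0.00

Ranked by bid: $8.40 (Dune) > $3.31 (Novara) > $1.74 (Vantage) > …
Tessera ranks below slot 2 → no slot, pays nothing.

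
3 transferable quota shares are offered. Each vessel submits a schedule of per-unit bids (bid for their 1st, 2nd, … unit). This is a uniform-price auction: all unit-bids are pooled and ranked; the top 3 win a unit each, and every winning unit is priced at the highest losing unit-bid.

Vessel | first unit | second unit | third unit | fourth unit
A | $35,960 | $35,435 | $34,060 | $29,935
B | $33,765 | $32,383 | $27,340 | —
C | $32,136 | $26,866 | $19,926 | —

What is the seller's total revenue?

Total revenue: $101,295

All unit-bids, highest first — top 3: 35,960 (A-1), 35,435 (A-2), 34,060 (A-3)
The (k+1)-th unit-bid is $33,765.
Allocation: A 3. Every unit priced at $33,765.
Revenue = 3 × 33,765 = $101,295.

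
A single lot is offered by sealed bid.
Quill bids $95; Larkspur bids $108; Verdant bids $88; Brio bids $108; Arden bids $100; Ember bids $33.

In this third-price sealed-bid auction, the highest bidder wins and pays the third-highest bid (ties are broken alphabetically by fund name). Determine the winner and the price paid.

Bids in order: 108 (Brio) > 108 (Larkspur) > 100 (Arden) > 95 (Quill) > 88 (Verdant) > 33 (Ember)
Tie at $108 → Brio wins by tie-break.
Brio wins; payment is bid #3 in the ranking = $100.

Brio pays $100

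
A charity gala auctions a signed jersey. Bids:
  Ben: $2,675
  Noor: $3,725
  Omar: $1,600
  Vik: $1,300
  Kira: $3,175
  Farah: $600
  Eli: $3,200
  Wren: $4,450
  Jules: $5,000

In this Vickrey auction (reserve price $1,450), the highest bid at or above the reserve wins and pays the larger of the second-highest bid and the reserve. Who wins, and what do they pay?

Jules pays $4,450

Sorting bids: 5,000 (Jules) > 4,450 (Wren) > 3,725 (Noor) > 3,200 (Eli) > 3,175 (Kira) > 2,675 (Ben) > …
Jules has the top bid at or above the reserve ($5,000).
Second-highest bid $4,450 exceeds the reserve $1,450 → payment $4,450.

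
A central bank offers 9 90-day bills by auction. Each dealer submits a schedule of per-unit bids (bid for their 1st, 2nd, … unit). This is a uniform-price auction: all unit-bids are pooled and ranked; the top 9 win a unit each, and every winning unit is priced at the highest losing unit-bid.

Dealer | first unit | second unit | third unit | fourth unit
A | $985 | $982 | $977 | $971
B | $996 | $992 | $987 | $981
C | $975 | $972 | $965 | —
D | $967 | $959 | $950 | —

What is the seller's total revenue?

Merging the schedules and taking the best 9: 996 (B-1), 992 (B-2), 987 (B-3), 985 (A-1), 982 (A-2), 981 (B-4), 977 (A-3), 975 (C-1), 972 (C-2)
First bid not allocated: $971.
Allocation: A 3, B 4, C 2. Every unit priced at $971.
Revenue = 9 × 971 = $8,739.

Total revenue: $8,739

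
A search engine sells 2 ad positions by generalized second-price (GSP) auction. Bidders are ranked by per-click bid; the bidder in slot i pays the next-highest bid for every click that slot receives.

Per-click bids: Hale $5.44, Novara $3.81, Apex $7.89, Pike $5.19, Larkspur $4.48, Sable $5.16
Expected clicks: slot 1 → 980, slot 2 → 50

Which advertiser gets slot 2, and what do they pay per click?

Sorting advertisers: $7.89 (Apex) > $5.44 (Hale) > $5.19 (Pike) > …
Slot 2 goes to the second-ranked bidder, Hale, who pays the next bid down: $5.19/click.

Hale; $5.19 per click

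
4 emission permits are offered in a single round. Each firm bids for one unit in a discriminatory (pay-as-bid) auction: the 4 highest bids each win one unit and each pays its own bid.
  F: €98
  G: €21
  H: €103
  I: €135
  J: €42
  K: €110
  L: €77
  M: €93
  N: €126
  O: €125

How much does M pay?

M pays €0

Ordering the bids: 135 (I), 126 (N), 125 (O), 110 (K), 103 (H), 98 (F), …
Top 4: I, N, O, K.
M does not win → €0.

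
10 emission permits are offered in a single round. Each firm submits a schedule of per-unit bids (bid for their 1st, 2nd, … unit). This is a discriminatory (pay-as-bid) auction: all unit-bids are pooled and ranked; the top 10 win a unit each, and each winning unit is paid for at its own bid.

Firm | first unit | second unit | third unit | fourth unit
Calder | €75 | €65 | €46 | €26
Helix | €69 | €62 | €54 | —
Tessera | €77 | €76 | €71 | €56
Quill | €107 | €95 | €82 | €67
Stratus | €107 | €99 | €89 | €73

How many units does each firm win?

Calder 1, Quill 3, Stratus 4, Tessera 2

Merging the schedules and taking the best 10: 107 (Quill-1), 107 (Stratus-1), 99 (Stratus-2), 95 (Quill-2), 89 (Stratus-3), 82 (Quill-3), 77 (Tessera-1), 76 (Tessera-2), 75 (Calder-1), 73 (Stratus-4)
Next rejected bid: €71 (not a price — pay-as-bid).
Allocation: Calder 1, Quill 3, Stratus 4, Tessera 2.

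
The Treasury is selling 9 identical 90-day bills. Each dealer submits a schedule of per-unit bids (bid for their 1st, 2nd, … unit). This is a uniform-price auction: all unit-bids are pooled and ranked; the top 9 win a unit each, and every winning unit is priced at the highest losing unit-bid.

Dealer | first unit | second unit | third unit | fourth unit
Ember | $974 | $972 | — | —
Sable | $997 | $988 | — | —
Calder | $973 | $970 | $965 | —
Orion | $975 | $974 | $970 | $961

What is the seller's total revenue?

Total revenue: $8,685

Merging the schedules and taking the best 9: 997 (Sable-1), 988 (Sable-2), 975 (Orion-1), 974 (Ember-1), 974 (Orion-2), 973 (Calder-1), 972 (Ember-2), 970 (Calder-2), 970 (Orion-3)
First bid not allocated: $965.
Allocation: Calder 2, Ember 2, Orion 3, Sable 2. Every unit priced at $965.
Revenue = 9 × 965 = $8,685.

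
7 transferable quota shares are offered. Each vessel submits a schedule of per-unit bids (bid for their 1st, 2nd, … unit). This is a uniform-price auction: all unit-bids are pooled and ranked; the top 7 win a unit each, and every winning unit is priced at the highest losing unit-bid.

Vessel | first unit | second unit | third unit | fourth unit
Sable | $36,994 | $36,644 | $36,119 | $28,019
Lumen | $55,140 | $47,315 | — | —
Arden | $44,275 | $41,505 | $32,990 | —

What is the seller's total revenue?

Total revenue: $230,930

Merging the schedules and taking the best 7: 55,140 (Lumen-1), 47,315 (Lumen-2), 44,275 (Arden-1), 41,505 (Arden-2), 36,994 (Sable-1), 36,644 (Sable-2), 36,119 (Sable-3)
Highest rejected unit-bid = $32,990.
Allocation: Arden 2, Lumen 2, Sable 3. Every unit priced at $32,990.
Revenue = 7 × 32,990 = $230,930.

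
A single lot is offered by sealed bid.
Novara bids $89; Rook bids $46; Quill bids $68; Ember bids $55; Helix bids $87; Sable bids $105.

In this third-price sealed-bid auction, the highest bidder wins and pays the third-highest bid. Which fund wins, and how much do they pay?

Third-price sealed-bid auction: the highest bidder wins and pays the third-highest bid.
Sorting bids: 105 (Sable) > 89 (Novara) > 87 (Helix) > 68 (Quill) > 55 (Ember) > 46 (Rook)
Sable is highest; pays the third-highest bid, $87.

Sable pays $87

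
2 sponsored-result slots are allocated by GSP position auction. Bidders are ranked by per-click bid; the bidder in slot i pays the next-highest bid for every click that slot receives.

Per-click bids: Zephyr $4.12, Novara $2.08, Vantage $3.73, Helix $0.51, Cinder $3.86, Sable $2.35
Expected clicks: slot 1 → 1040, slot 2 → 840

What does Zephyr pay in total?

Zephyr pays $4014.40

Sorting advertisers: $4.12 (Zephyr) > $3.86 (Cinder) > $3.73 (Vantage) > …
Zephyr holds slot 1 → pays next bid $3.86 × 1040 clicks = $4014.40.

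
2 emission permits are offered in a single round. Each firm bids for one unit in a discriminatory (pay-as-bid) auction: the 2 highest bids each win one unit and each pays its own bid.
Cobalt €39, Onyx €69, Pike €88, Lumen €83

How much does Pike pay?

Pike pays €88

Sorting: 88 (Pike), 83 (Lumen), 69 (Onyx), 39 (Cobalt)
Winners (2 units): Pike, Lumen.
Pike wins → own bid €88.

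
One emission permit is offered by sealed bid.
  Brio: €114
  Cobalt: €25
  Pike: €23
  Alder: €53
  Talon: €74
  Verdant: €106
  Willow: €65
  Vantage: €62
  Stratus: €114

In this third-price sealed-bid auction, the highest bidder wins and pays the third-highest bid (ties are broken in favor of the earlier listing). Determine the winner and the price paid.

Bids in order: 114 (Brio) > 114 (Stratus) > 106 (Verdant) > 74 (Talon) > 65 (Willow) > 62 (Vantage) > …
Tie at €114 → Brio wins by tie-break.
Brio is highest; pays the third-highest bid, €106.

Brio pays €106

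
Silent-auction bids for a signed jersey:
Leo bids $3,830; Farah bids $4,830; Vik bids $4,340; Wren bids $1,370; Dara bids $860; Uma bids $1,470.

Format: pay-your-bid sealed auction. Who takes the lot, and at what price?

Rule: the highest bidder wins and pays their own bid.
Bids in order: 4,830 (Farah) > 4,340 (Vik) > 3,830 (Leo) > 1,470 (Uma) > 1,370 (Wren) > 860 (Dara)
Farah is highest → pays own bid, $4,830.

Farah pays $4,830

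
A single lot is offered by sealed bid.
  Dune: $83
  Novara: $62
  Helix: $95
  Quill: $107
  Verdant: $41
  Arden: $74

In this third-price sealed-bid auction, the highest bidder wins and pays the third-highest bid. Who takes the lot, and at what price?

Quill pays $83

Third-price sealed-bid auction: the highest bidder wins and pays the third-highest bid.
Sorting bids: 107 (Quill) > 95 (Helix) > 83 (Dune) > 74 (Arden) > 62 (Novara) > 41 (Verdant)
Quill is highest; pays the third-highest bid, $83.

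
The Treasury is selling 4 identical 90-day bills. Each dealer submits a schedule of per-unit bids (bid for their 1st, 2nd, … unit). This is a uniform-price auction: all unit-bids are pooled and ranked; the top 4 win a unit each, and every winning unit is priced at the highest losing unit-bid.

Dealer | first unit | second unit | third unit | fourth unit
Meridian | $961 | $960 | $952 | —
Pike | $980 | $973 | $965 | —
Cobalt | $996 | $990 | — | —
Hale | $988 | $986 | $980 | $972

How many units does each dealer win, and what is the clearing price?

Cobalt 2, Hale 2; clearing price $980

Pooled unit-bids ranked (top 4): 996 (Cobalt-1), 990 (Cobalt-2), 988 (Hale-1), 986 (Hale-2)
The (k+1)-th unit-bid is $980.
Allocation: Cobalt 2, Hale 2.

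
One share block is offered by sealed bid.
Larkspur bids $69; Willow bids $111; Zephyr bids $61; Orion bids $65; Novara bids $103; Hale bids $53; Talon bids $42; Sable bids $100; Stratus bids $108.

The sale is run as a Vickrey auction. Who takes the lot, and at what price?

Rule: the highest bidder wins and pays the second-highest bid.
Sorting bids: 111 (Willow) > 108 (Stratus) > 103 (Novara) > 100 (Sable) > 69 (Larkspur) > 65 (Orion) > …
Willow wins with the highest bid; price is set by the runner-up at $108.

Willow pays $108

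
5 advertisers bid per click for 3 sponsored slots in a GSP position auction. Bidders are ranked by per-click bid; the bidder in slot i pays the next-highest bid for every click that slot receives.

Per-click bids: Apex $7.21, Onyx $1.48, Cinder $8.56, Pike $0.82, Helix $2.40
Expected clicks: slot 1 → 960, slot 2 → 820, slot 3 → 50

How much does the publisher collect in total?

Total revenue: $8963.60

Ranked by bid: $8.56 (Cinder) > $7.21 (Apex) > $2.40 (Helix) > $1.48 (Onyx) > …
Slot 1: Cinder pays $7.21 × 960 = $6921.60
Slot 2: Apex pays $2.40 × 820 = $1968.00
Slot 3: Helix pays $1.48 × 50 = $74.00
Total = $8963.60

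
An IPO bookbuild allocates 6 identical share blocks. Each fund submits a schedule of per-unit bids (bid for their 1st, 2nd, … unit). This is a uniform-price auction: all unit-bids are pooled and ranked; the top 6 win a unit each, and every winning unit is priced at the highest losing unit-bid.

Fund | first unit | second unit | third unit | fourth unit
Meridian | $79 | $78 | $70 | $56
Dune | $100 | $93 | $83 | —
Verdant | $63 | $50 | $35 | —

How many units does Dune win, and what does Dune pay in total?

Dune: 3 units, pays $189

Merging the schedules and taking the best 6: 100 (Dune-1), 93 (Dune-2), 83 (Dune-3), 79 (Meridian-1), 78 (Meridian-2), 70 (Meridian-3)
Highest rejected unit-bid = $63.
Dune wins 3 unit(s) at $63 each.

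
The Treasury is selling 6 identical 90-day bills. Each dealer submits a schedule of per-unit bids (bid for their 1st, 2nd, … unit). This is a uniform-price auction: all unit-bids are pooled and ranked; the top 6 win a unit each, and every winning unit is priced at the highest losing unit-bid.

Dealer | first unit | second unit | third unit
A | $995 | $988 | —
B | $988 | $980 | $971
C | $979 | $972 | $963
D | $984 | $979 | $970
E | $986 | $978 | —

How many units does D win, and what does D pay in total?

All unit-bids, highest first — top 6: 995 (A-1), 988 (A-2), 988 (B-1), 986 (E-1), 984 (D-1), 980 (B-2)
The (k+1)-th unit-bid is $979.
D wins 1 unit(s) at $979 each.

D: 1 unit, pays $979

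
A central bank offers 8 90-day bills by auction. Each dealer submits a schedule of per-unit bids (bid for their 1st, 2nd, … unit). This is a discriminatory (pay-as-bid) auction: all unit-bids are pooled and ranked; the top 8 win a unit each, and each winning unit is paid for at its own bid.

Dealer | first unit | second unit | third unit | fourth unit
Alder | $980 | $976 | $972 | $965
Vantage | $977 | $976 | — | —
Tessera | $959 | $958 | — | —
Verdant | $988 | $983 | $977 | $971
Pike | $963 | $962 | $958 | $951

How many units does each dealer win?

All unit-bids, highest first — top 8: 988 (Verdant-1), 983 (Verdant-2), 980 (Alder-1), 977 (Vantage-1), 977 (Verdant-3), 976 (Alder-2), 976 (Vantage-2), 972 (Alder-3)
Next rejected bid: $971 (not a price — pay-as-bid).
Allocation: Alder 3, Vantage 2, Verdant 3.

Alder 3, Vantage 2, Verdant 3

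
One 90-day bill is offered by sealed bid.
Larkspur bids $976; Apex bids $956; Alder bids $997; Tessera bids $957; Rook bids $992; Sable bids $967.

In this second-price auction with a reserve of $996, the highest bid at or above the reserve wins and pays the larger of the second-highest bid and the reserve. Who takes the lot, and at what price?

Bids in order: 997 (Alder) > 992 (Rook) > 976 (Larkspur) > 967 (Sable) > 957 (Tessera) > 956 (Apex)
Highest eligible bid: Alder at $997.
Second-highest bid $992 is below the reserve $996, so the reserve binds → payment $996.

Alder pays $996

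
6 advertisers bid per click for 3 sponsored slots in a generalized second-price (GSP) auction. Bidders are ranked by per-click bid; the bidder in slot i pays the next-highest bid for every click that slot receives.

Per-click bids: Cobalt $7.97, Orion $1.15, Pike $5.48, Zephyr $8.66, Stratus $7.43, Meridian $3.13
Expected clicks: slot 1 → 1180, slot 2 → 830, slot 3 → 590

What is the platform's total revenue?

Total revenue: $18804.70

Per-click bids in order: $8.66 (Zephyr) > $7.97 (Cobalt) > $7.43 (Stratus) > $5.48 (Pike) > …
Slot 1: Zephyr pays $7.97 × 1180 = $9404.60
Slot 2: Cobalt pays $7.43 × 830 = $6166.90
Slot 3: Stratus pays $5.48 × 590 = $3233.20
Total = $18804.70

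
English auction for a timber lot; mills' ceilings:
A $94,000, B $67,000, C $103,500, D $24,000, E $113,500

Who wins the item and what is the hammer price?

E wins at $103,500

Sorting limits: 113,500 (E) > 103,500 (C) > 94,000 (A) > 67,000 (B) > 24,000 (D)
C is the last rival to drop out, at $103,500; E remains and wins at that price.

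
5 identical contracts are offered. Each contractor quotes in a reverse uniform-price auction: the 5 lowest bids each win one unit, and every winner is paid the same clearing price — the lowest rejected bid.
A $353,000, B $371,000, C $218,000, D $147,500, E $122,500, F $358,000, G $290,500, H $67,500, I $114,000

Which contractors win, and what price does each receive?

H, I, E, D, C; each is paid $290,500

Sorting: 67,500 (H), 114,000 (I), 122,500 (E), 147,500 (D), 218,000 (C), 290,500 (G), 353,000 (A), …
Lowest 5: H, I, E, D, C.
Clearing price = lowest rejected bid = $290,500.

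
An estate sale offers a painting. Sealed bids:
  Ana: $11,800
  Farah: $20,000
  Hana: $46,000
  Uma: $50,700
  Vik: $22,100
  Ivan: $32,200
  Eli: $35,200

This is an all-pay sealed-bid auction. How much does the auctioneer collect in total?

All-pay sealed-bid auction: the highest bidder wins the item, but every bidder pays their own bid.
Bids ranked: 50,700 (Uma) > 46,000 (Hana) > 35,200 (Eli) > 32,200 (Ivan) > 22,100 (Vik) > 20,000 (Farah) > …
Uma wins with the top bid; all bids are sunk regardless.
Every bidder forfeits their bid regardless of winning.
Revenue = 11,800 + 20,000 + 46,000 + 50,700 + 22,100 + 32,200 + 35,200 = $218,000.

Total revenue: $218,000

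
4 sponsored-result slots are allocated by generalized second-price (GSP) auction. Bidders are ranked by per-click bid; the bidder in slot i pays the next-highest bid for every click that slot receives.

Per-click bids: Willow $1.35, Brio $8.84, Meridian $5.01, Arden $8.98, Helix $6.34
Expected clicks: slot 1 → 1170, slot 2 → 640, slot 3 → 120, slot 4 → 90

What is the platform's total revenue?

Sorting advertisers: $8.98 (Arden) > $8.84 (Brio) > $6.34 (Helix) > $5.01 (Meridian) > $1.35 (Willow)
Slot 1: Arden pays $8.84 × 1170 = $10342.80
Slot 2: Brio pays $6.34 × 640 = $4057.60
Slot 3: Helix pays $5.01 × 120 = $601.20
Slot 4: Meridian pays $1.35 × 90 = $121.50
Total = $15123.10

Total revenue: $15123.10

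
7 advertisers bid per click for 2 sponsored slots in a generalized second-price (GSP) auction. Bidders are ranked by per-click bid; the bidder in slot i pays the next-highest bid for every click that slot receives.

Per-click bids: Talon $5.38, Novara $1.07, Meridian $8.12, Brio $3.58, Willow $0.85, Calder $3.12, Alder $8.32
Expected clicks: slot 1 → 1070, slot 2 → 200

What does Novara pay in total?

Per-click bids in order: $8.32 (Alder) > $8.12 (Meridian) > $5.38 (Talon) > …
Novara ranks below slot 2 → no slot, pays nothing.

Novara pays $0.00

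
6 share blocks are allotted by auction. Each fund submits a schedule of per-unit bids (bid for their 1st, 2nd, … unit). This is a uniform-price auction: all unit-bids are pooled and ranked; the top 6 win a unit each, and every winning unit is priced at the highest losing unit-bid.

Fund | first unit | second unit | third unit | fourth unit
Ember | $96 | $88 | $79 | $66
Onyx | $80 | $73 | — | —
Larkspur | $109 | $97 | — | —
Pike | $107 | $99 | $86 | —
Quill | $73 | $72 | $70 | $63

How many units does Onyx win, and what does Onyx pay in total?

Pooled unit-bids ranked (top 6): 109 (Larkspur-1), 107 (Pike-1), 99 (Pike-2), 97 (Larkspur-2), 96 (Ember-1), 88 (Ember-2)
First bid not allocated: $86.
Onyx wins 0 unit(s) at $86 each.

Onyx: 0 units, pays $0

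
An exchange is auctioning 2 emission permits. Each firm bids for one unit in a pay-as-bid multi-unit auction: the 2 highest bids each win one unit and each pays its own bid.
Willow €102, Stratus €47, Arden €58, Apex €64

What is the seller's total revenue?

Bids ranked high→low: 102 (Willow), 64 (Apex), 58 (Arden), 47 (Stratus)
The 2 highest are Willow, Apex.
Total revenue = 102 + 64 = €166.

Total revenue: €166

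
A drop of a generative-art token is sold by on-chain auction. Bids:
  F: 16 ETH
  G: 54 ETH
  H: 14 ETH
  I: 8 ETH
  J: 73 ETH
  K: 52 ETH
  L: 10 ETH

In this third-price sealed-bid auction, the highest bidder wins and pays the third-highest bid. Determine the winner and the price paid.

J pays 52 ETH

Bids ranked: 73 (J) > 54 (G) > 52 (K) > 16 (F) > 14 (H) > 10 (L) > …
J wins; payment is bid #3 in the ranking = 52 ETH.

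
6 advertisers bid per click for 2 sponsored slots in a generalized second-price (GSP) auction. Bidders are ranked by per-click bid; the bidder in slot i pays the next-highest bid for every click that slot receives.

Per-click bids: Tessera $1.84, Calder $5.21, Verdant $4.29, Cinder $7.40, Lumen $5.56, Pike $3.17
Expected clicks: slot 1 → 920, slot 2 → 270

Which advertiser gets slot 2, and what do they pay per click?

Lumen; $5.21 per click

Per-click bids in order: $7.40 (Cinder) > $5.56 (Lumen) > $5.21 (Calder) > …
Slot 2 goes to the second-ranked bidder, Lumen, who pays the next bid down: $5.21/click.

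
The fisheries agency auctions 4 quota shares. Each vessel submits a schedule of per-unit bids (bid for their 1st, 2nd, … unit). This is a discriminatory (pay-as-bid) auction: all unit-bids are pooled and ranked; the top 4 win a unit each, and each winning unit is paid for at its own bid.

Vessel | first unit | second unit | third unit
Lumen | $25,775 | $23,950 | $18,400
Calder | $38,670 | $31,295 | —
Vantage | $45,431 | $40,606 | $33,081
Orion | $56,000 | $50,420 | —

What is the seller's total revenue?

Total revenue: $192,457

All unit-bids, highest first — top 4: 56,000 (Orion-1), 50,420 (Orion-2), 45,431 (Vantage-1), 40,606 (Vantage-2)
Next rejected bid: $38,670 (not a price — pay-as-bid).
Each winning unit pays its own bid.
Revenue = 56,000 + 50,420 + 45,431 + 40,606 = $192,457.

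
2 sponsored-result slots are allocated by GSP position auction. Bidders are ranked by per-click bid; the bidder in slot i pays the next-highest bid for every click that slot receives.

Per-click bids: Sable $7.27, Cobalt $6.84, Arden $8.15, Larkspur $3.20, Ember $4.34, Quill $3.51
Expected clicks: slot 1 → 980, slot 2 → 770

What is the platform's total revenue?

Total revenue: $12391.40

Per-click bids in order: $8.15 (Arden) > $7.27 (Sable) > $6.84 (Cobalt) > …
Slot 1: Arden pays $7.27 × 980 = $7124.60
Slot 2: Sable pays $6.84 × 770 = $5266.80
Total = $12391.40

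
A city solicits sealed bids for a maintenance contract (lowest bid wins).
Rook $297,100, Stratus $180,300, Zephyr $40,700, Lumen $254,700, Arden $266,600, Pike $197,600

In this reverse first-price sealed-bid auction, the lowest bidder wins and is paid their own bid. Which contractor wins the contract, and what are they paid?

Zephyr is paid $40,700

Rule: the lowest bidder wins and is paid their own bid.
Sorting bids: 40,700 (Zephyr) < 180,300 (Stratus) < 197,600 (Pike) < 254,700 (Lumen) < 266,600 (Arden) < 297,100 (Rook)
First-price: Zephyr is paid what they bid, $40,700.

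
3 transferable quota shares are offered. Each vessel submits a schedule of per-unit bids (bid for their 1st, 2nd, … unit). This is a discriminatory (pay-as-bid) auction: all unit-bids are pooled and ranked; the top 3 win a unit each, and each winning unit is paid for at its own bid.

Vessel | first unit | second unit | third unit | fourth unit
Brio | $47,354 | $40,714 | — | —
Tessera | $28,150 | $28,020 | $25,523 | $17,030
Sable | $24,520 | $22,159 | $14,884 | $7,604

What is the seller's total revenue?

Total revenue: $116,218

Merging the schedules and taking the best 3: 47,354 (Brio-1), 40,714 (Brio-2), 28,150 (Tessera-1)
Next rejected bid: $28,020 (not a price — pay-as-bid).
Each winning unit pays its own bid.
Revenue = 47,354 + 40,714 + 28,150 = $116,218.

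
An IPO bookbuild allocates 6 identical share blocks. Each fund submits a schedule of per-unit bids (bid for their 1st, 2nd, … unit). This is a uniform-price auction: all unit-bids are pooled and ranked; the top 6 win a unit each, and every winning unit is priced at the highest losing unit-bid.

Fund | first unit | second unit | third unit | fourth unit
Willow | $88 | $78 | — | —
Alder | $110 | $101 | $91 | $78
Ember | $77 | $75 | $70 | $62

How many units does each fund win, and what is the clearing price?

Merging the schedules and taking the best 6: 110 (Alder-1), 101 (Alder-2), 91 (Alder-3), 88 (Willow-1), 78 (Willow-2), 78 (Alder-4)
Highest rejected unit-bid = $77.
Allocation: Alder 4, Willow 2.

Alder 4, Willow 2; clearing price $77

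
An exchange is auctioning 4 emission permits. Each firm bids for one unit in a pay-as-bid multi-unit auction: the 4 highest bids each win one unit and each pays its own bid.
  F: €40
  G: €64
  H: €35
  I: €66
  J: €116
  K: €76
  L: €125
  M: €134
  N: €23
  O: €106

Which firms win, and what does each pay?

M €134, L €125, J €116, O €106

Bids ranked high→low: 134 (M), 125 (L), 116 (J), 106 (O), 76 (K), 66 (I), …
Winners (4 units): M, L, J, O.
Each winner pays its own bid: M €134, L €125, J €116, O €106.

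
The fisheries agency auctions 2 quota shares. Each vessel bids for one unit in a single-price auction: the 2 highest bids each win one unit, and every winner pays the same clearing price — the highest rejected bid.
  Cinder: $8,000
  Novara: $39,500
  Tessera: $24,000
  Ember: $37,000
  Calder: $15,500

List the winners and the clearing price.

Sorting: 39,500 (Novara), 37,000 (Ember), 24,000 (Tessera), 15,500 (Calder), …
The 2 highest are Novara, Ember.
Highest unsuccessful bid: $24,000 → clearing price.

Novara, Ember; each pays $24,000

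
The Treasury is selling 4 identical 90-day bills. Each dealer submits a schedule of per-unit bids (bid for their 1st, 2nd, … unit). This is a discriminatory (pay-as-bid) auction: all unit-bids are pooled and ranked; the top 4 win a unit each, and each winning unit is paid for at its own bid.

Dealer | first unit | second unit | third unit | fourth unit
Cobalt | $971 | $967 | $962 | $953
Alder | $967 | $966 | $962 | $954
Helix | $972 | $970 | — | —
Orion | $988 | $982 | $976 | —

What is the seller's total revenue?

Total revenue: $3,918

Pooled unit-bids ranked (top 4): 988 (Orion-1), 982 (Orion-2), 976 (Orion-3), 972 (Helix-1)
Next rejected bid: $971 (not a price — pay-as-bid).
Each winning unit pays its own bid.
Revenue = 988 + 982 + 976 + 972 = $3,918.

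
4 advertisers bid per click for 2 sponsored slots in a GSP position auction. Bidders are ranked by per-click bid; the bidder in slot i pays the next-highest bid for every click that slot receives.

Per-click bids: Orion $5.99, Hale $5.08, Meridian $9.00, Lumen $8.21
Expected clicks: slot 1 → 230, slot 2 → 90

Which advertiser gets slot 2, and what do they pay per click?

Sorting advertisers: $9.00 (Meridian) > $8.21 (Lumen) > $5.99 (Orion) > …
Slot 2 goes to the second-ranked bidder, Lumen, who pays the next bid down: $5.99/click.

Lumen; $5.99 per click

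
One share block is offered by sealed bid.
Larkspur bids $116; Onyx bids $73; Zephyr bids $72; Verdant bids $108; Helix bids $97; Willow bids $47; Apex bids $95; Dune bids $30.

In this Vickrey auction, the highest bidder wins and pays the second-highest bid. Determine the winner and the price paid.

Larkspur pays $108

Vickrey auction: the highest bidder wins and pays the second-highest bid.
Bids ranked: 116 (Larkspur) > 108 (Verdant) > 97 (Helix) > 95 (Apex) > 73 (Onyx) > 72 (Zephyr) > …
Second-price: Larkspur pays Verdant's bid of $108.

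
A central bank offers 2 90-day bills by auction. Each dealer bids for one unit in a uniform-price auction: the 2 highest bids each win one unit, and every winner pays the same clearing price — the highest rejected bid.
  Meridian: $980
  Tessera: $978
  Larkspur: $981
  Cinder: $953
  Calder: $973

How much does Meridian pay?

Ordering the bids: 981 (Larkspur), 980 (Meridian), 978 (Tessera), 973 (Calder), …
Winners (2 units): Larkspur, Meridian.
Highest unsuccessful bid: $978 → clearing price.
Meridian wins → pays $978.

Meridian pays $978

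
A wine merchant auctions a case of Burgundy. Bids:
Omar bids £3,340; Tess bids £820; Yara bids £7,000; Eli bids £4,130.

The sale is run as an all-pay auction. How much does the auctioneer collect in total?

Bids ranked: 7,000 (Yara) > 4,130 (Eli) > 3,340 (Omar) > 820 (Tess)
Yara wins with the top bid; all bids are sunk regardless.
Every bidder forfeits their bid regardless of winning.
Revenue = 3,340 + 820 + 7,000 + 4,130 = £15,290.

Total revenue: £15,290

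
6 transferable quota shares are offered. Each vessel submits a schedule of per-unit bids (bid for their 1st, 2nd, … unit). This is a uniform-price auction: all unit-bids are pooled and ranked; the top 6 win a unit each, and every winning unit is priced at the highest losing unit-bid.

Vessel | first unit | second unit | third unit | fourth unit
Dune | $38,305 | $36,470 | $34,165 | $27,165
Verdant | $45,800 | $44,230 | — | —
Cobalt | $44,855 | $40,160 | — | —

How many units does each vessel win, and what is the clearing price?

Cobalt 2, Dune 2, Verdant 2; clearing price $34,165

Pooled unit-bids ranked (top 6): 45,800 (Verdant-1), 44,855 (Cobalt-1), 44,230 (Verdant-2), 40,160 (Cobalt-2), 38,305 (Dune-1), 36,470 (Dune-2)
Highest rejected unit-bid = $34,165.
Allocation: Cobalt 2, Dune 2, Verdant 2.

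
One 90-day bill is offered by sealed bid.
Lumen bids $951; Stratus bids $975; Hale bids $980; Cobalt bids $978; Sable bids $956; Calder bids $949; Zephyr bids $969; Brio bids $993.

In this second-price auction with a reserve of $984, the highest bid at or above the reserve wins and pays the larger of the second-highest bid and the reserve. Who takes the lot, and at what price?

Rule: the highest bid at or above the reserve wins and pays the larger of the second-highest bid and the reserve.
Bids ranked: 993 (Brio) > 980 (Hale) > 978 (Cobalt) > 975 (Stratus) > 969 (Zephyr) > 956 (Sable) > …
Brio has the top bid at or above the reserve ($993).
Second-highest bid $980 is below the reserve $984, so the reserve binds → payment $984.

Brio pays $984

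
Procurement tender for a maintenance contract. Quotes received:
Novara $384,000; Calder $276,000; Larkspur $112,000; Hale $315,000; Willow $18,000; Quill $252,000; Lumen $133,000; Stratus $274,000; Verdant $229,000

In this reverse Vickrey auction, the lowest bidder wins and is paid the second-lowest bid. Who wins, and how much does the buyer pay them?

Willow is paid $112,000

Sorting bids: 18,000 (Willow) < 112,000 (Larkspur) < 133,000 (Lumen) < 229,000 (Verdant) < 252,000 (Quill) < 274,000 (Stratus) < …
Willow wins with the lowest bid; price is set by the runner-up at $112,000.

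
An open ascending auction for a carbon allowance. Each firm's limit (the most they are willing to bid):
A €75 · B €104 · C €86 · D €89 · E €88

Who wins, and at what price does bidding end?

B wins at €89

Limits ranked: 104 (B) > 89 (D) > 88 (E) > 86 (C) > 75 (A)
Once the price passes €89, only B is left; the hammer falls at D's limit of €89.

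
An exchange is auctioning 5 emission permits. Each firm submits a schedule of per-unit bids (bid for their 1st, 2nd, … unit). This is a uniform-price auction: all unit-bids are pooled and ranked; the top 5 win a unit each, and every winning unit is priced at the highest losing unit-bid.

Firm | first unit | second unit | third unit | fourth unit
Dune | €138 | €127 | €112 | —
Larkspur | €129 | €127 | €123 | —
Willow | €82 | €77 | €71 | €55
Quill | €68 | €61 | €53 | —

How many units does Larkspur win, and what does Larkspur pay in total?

Merging the schedules and taking the best 5: 138 (Dune-1), 129 (Larkspur-1), 127 (Dune-2), 127 (Larkspur-2), 123 (Larkspur-3)
Highest rejected unit-bid = €112.
Larkspur wins 3 unit(s) at €112 each.

Larkspur: 3 units, pays €336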